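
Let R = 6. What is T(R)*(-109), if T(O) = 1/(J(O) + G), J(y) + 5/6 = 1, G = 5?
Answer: -654/31 ≈ -21.097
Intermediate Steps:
J(y) = ⅙ (J(y) = -⅚ + 1 = ⅙)
T(O) = 6/31 (T(O) = 1/(⅙ + 5) = 1/(31/6) = 6/31)
T(R)*(-109) = (6/31)*(-109) = -654/31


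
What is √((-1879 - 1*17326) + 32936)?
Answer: √13731 ≈ 117.18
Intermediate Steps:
√((-1879 - 1*17326) + 32936) = √((-1879 - 17326) + 32936) = √(-19205 + 32936) = √13731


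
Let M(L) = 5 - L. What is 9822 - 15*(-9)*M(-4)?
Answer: 11037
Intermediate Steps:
9822 - 15*(-9)*M(-4) = 9822 - 15*(-9)*(5 - 1*(-4)) = 9822 - (-135)*(5 + 4) = 9822 - (-135)*9 = 9822 - 1*(-1215) = 9822 + 1215 = 11037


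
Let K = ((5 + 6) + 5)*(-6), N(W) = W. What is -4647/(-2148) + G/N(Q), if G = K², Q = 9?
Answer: 734733/716 ≈ 1026.2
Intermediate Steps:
K = -96 (K = (11 + 5)*(-6) = 16*(-6) = -96)
G = 9216 (G = (-96)² = 9216)
-4647/(-2148) + G/N(Q) = -4647/(-2148) + 9216/9 = -4647*(-1/2148) + 9216*(⅑) = 1549/716 + 1024 = 734733/716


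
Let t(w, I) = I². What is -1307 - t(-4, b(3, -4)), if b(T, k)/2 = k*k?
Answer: -2331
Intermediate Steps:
b(T, k) = 2*k² (b(T, k) = 2*(k*k) = 2*k²)
-1307 - t(-4, b(3, -4)) = -1307 - (2*(-4)²)² = -1307 - (2*16)² = -1307 - 1*32² = -1307 - 1*1024 = -1307 - 1024 = -2331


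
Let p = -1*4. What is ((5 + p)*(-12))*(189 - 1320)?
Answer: 13572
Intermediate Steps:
p = -4
((5 + p)*(-12))*(189 - 1320) = ((5 - 4)*(-12))*(189 - 1320) = (1*(-12))*(-1131) = -12*(-1131) = 13572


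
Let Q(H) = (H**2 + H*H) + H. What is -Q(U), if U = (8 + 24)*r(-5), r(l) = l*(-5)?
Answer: -1280800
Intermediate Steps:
r(l) = -5*l
U = 800 (U = (8 + 24)*(-5*(-5)) = 32*25 = 800)
Q(H) = H + 2*H**2 (Q(H) = (H**2 + H**2) + H = 2*H**2 + H = H + 2*H**2)
-Q(U) = -800*(1 + 2*800) = -800*(1 + 1600) = -800*1601 = -1*1280800 = -1280800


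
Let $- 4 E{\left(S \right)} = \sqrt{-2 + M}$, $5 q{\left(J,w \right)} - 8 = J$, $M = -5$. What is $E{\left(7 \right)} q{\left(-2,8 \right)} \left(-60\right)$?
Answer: $18 i \sqrt{7} \approx 47.624 i$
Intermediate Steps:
$q{\left(J,w \right)} = \frac{8}{5} + \frac{J}{5}$
$E{\left(S \right)} = - \frac{i \sqrt{7}}{4}$ ($E{\left(S \right)} = - \frac{\sqrt{-2 - 5}}{4} = - \frac{\sqrt{-7}}{4} = - \frac{i \sqrt{7}}{4}$)
$E{\left(7 \right)} q{\left(-2,8 \right)} \left(-60\right) = - \frac{i \sqrt{7}}{4} \left(\frac{8}{5} + \frac{1}{5} \left(-2\right)\right) \left(-60\right) = - \frac{i \sqrt{7}}{4} \left(\frac{8}{5} - \frac{2}{5}\right) \left(-60\right) = - \frac{i \sqrt{7}}{4} \cdot \frac{6}{5} \left(-60\right) = - \frac{3 i \sqrt{7}}{10} \left(-60\right) = 18 i \sqrt{7}$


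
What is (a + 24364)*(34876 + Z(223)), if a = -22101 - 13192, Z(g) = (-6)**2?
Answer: -381553248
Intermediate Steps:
Z(g) = 36
a = -35293
(a + 24364)*(34876 + Z(223)) = (-35293 + 24364)*(34876 + 36) = -10929*34912 = -381553248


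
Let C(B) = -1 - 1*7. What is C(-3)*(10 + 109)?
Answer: -952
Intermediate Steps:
C(B) = -8 (C(B) = -1 - 7 = -8)
C(-3)*(10 + 109) = -8*(10 + 109) = -8*119 = -952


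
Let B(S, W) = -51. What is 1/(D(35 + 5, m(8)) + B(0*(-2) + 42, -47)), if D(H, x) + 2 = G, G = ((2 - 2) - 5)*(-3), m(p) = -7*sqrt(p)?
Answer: -1/38 ≈ -0.026316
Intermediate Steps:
G = 15 (G = (0 - 5)*(-3) = -5*(-3) = 15)
D(H, x) = 13 (D(H, x) = -2 + 15 = 13)
1/(D(35 + 5, m(8)) + B(0*(-2) + 42, -47)) = 1/(13 - 51) = 1/(-38) = -1/38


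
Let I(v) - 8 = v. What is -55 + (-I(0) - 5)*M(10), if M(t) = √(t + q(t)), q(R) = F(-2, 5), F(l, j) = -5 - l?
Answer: -55 - 13*√7 ≈ -89.395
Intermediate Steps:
q(R) = -3 (q(R) = -5 - 1*(-2) = -5 + 2 = -3)
I(v) = 8 + v
M(t) = √(-3 + t) (M(t) = √(t - 3) = √(-3 + t))
-55 + (-I(0) - 5)*M(10) = -55 + (-(8 + 0) - 5)*√(-3 + 10) = -55 + (-1*8 - 5)*√7 = -55 + (-8 - 5)*√7 = -55 - 13*√7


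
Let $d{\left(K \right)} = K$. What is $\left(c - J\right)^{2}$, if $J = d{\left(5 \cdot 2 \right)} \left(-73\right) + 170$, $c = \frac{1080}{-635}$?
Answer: $\frac{5027377216}{16129} \approx 3.117 \cdot 10^{5}$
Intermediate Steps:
$c = - \frac{216}{127}$ ($c = 1080 \left(- \frac{1}{635}\right) = - \frac{216}{127} \approx -1.7008$)
$J = -560$ ($J = 5 \cdot 2 \left(-73\right) + 170 = 10 \left(-73\right) + 170 = -730 + 170 = -560$)
$\left(c - J\right)^{2} = \left(- \frac{216}{127} - -560\right)^{2} = \left(- \frac{216}{127} + 560\right)^{2} = \left(\frac{70904}{127}\right)^{2} = \frac{5027377216}{16129}$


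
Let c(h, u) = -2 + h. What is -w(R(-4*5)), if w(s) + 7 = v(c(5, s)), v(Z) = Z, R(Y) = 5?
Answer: 4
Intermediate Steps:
w(s) = -4 (w(s) = -7 + (-2 + 5) = -7 + 3 = -4)
-w(R(-4*5)) = -1*(-4) = 4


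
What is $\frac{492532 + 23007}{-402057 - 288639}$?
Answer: $- \frac{515539}{690696} \approx -0.7464$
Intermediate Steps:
$\frac{492532 + 23007}{-402057 - 288639} = \frac{515539}{-402057 - 288639} = \frac{515539}{-690696} = 515539 \left(- \frac{1}{690696}\right) = - \frac{515539}{690696}$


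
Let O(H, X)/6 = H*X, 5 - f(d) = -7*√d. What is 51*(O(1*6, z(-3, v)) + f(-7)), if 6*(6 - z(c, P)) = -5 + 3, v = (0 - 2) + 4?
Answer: 11883 + 357*I*√7 ≈ 11883.0 + 944.53*I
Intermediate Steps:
f(d) = 5 + 7*√d (f(d) = 5 - (-7)*√d = 5 + 7*√d)
v = 2 (v = -2 + 4 = 2)
z(c, P) = 19/3 (z(c, P) = 6 - (-5 + 3)/6 = 6 - ⅙*(-2) = 6 + ⅓ = 19/3)
O(H, X) = 6*H*X (O(H, X) = 6*(H*X) = 6*H*X)
51*(O(1*6, z(-3, v)) + f(-7)) = 51*(6*(1*6)*(19/3) + (5 + 7*√(-7))) = 51*(6*6*(19/3) + (5 + 7*(I*√7))) = 51*(228 + (5 + 7*I*√7)) = 51*(233 + 7*I*√7) = 11883 + 357*I*√7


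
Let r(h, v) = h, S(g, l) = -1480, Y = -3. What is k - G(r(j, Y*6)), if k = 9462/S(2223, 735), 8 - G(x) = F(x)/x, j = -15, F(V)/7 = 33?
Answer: -22047/740 ≈ -29.793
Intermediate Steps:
F(V) = 231 (F(V) = 7*33 = 231)
G(x) = 8 - 231/x
k = -4731/740 (k = 9462/(-1480) = 9462*(-1/1480) = -4731/740 ≈ -6.3932)
k - G(r(j, Y*6)) = -4731/740 - (8 - 231/(-15)) = -4731/740 - (8 - 231*(-1/15)) = -4731/740 - (8 + 77/5) = -4731/740 - 1*117/5 = -4731/740 - 117/5 = -22047/740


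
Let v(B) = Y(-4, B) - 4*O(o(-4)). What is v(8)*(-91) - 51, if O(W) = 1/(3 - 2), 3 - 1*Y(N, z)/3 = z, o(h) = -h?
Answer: 1678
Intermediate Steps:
Y(N, z) = 9 - 3*z
O(W) = 1 (O(W) = 1/1 = 1)
v(B) = 5 - 3*B (v(B) = (9 - 3*B) - 4*1 = (9 - 3*B) - 4 = 5 - 3*B)
v(8)*(-91) - 51 = (5 - 3*8)*(-91) - 51 = (5 - 24)*(-91) - 51 = -19*(-91) - 51 = 1729 - 51 = 1678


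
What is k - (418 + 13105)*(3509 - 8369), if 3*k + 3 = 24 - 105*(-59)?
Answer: 65723852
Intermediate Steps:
k = 2072 (k = -1 + (24 - 105*(-59))/3 = -1 + (24 + 6195)/3 = -1 + (⅓)*6219 = -1 + 2073 = 2072)
k - (418 + 13105)*(3509 - 8369) = 2072 - (418 + 13105)*(3509 - 8369) = 2072 - 13523*(-4860) = 2072 - 1*(-65721780) = 2072 + 65721780 = 65723852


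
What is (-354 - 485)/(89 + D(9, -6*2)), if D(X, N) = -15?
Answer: -839/74 ≈ -11.338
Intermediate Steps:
(-354 - 485)/(89 + D(9, -6*2)) = (-354 - 485)/(89 - 15) = -839/74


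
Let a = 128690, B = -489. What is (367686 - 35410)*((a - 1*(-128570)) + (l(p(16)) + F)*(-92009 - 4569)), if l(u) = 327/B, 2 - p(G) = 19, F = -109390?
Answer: 572210256684500392/163 ≈ 3.5105e+15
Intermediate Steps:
p(G) = -17 (p(G) = 2 - 1*19 = 2 - 19 = -17)
l(u) = -109/163 (l(u) = 327/(-489) = 327*(-1/489) = -109/163)
(367686 - 35410)*((a - 1*(-128570)) + (l(p(16)) + F)*(-92009 - 4569)) = (367686 - 35410)*((128690 - 1*(-128570)) + (-109/163 - 109390)*(-92009 - 4569)) = 332276*((128690 + 128570) - 17830679/163*(-96578)) = 332276*(257260 + 1722051316462/163) = 332276*(1722093249842/163) = 572210256684500392/163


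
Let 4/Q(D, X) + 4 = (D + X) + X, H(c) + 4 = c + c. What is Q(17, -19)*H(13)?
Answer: -88/25 ≈ -3.5200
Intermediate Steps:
H(c) = -4 + 2*c (H(c) = -4 + (c + c) = -4 + 2*c)
Q(D, X) = 4/(-4 + D + 2*X) (Q(D, X) = 4/(-4 + ((D + X) + X)) = 4/(-4 + (D + 2*X)) = 4/(-4 + D + 2*X))
Q(17, -19)*H(13) = (4/(-4 + 17 + 2*(-19)))*(-4 + 2*13) = (4/(-4 + 17 - 38))*(-4 + 26) = (4/(-25))*22 = (4*(-1/25))*22 = -4/25*22 = -88/25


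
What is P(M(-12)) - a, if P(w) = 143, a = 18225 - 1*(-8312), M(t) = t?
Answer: -26394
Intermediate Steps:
a = 26537 (a = 18225 + 8312 = 26537)
P(M(-12)) - a = 143 - 1*26537 = 143 - 26537 = -26394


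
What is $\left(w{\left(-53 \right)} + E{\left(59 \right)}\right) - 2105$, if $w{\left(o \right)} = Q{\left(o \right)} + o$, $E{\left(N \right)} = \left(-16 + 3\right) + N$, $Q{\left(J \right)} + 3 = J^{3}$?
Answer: $-150992$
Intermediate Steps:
$Q{\left(J \right)} = -3 + J^{3}$
$E{\left(N \right)} = -13 + N$
$w{\left(o \right)} = -3 + o + o^{3}$ ($w{\left(o \right)} = \left(-3 + o^{3}\right) + o = -3 + o + o^{3}$)
$\left(w{\left(-53 \right)} + E{\left(59 \right)}\right) - 2105 = \left(\left(-3 - 53 + \left(-53\right)^{3}\right) + \left(-13 + 59\right)\right) - 2105 = \left(\left(-3 - 53 - 148877\right) + 46\right) - 2105 = \left(-148933 + 46\right) - 2105 = -148887 - 2105 = -150992$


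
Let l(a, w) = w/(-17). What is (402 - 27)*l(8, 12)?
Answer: -4500/17 ≈ -264.71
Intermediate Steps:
l(a, w) = -w/17 (l(a, w) = w*(-1/17) = -w/17)
(402 - 27)*l(8, 12) = (402 - 27)*(-1/17*12) = 375*(-12/17) = -4500/17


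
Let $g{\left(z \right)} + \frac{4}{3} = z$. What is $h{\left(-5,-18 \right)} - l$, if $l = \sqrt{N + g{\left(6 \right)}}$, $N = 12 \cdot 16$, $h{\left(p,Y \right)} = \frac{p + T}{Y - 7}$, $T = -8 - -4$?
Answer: $\frac{9}{25} - \frac{\sqrt{1770}}{3} \approx -13.664$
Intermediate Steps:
$T = -4$ ($T = -8 + 4 = -4$)
$g{\left(z \right)} = - \frac{4}{3} + z$
$h{\left(p,Y \right)} = \frac{-4 + p}{-7 + Y}$ ($h{\left(p,Y \right)} = \frac{p - 4}{Y - 7} = \frac{-4 + p}{-7 + Y}$)
$N = 192$
$l = \frac{\sqrt{1770}}{3}$ ($l = \sqrt{192 + \left(- \frac{4}{3} + 6\right)} = \sqrt{192 + \frac{14}{3}} = \sqrt{\frac{590}{3}} = \frac{\sqrt{1770}}{3} \approx 14.024$)
$h{\left(-5,-18 \right)} - l = \frac{-4 - 5}{-7 - 18} - \frac{\sqrt{1770}}{3} = \frac{1}{-25} \left(-9\right) - \frac{\sqrt{1770}}{3} = \left(- \frac{1}{25}\right) \left(-9\right) - \frac{\sqrt{1770}}{3} = \frac{9}{25} - \frac{\sqrt{1770}}{3}$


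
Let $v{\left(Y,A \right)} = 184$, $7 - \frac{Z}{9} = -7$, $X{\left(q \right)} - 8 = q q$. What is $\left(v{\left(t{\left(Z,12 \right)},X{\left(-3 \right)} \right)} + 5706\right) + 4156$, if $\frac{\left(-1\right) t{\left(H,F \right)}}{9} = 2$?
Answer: $10046$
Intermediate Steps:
$X{\left(q \right)} = 8 + q^{2}$ ($X{\left(q \right)} = 8 + q q = 8 + q^{2}$)
$Z = 126$ ($Z = 63 - -63 = 63 + 63 = 126$)
$t{\left(H,F \right)} = -18$ ($t{\left(H,F \right)} = \left(-9\right) 2 = -18$)
$\left(v{\left(t{\left(Z,12 \right)},X{\left(-3 \right)} \right)} + 5706\right) + 4156 = \left(184 + 5706\right) + 4156 = 5890 + 4156 = 10046$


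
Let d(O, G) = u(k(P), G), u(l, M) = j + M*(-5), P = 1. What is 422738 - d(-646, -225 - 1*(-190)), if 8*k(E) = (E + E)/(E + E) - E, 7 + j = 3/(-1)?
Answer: 422573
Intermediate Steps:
j = -10 (j = -7 + 3/(-1) = -7 + 3*(-1) = -7 - 3 = -10)
k(E) = ⅛ - E/8 (k(E) = ((E + E)/(E + E) - E)/8 = ((2*E)/((2*E)) - E)/8 = ((2*E)*(1/(2*E)) - E)/8 = (1 - E)/8 = ⅛ - E/8)
u(l, M) = -10 - 5*M (u(l, M) = -10 + M*(-5) = -10 - 5*M)
d(O, G) = -10 - 5*G
422738 - d(-646, -225 - 1*(-190)) = 422738 - (-10 - 5*(-225 - 1*(-190))) = 422738 - (-10 - 5*(-225 + 190)) = 422738 - (-10 - 5*(-35)) = 422738 - (-10 + 175) = 422738 - 1*165 = 422738 - 165 = 422573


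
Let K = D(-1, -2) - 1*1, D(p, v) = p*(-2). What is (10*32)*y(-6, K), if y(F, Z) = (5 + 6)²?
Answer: 38720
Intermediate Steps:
D(p, v) = -2*p
K = 1 (K = -2*(-1) - 1*1 = 2 - 1 = 1)
y(F, Z) = 121 (y(F, Z) = 11² = 121)
(10*32)*y(-6, K) = (10*32)*121 = 320*121 = 38720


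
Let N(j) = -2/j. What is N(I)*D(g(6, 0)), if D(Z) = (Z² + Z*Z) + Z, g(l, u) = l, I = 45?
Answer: -52/15 ≈ -3.4667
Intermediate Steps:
D(Z) = Z + 2*Z² (D(Z) = (Z² + Z²) + Z = 2*Z² + Z = Z + 2*Z²)
N(I)*D(g(6, 0)) = (-2/45)*(6*(1 + 2*6)) = (-2*1/45)*(6*(1 + 12)) = -4*13/15 = -2/45*78 = -52/15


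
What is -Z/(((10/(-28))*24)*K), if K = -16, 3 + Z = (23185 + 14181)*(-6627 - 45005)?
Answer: 2700993841/192 ≈ 1.4068e+7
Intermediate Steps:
Z = -1929281315 (Z = -3 + (23185 + 14181)*(-6627 - 45005) = -3 + 37366*(-51632) = -3 - 1929281312 = -1929281315)
-Z/(((10/(-28))*24)*K) = -(-1929281315)/(((10/(-28))*24)*(-16)) = -(-1929281315)/(((10*(-1/28))*24)*(-16)) = -(-1929281315)/(-5/14*24*(-16)) = -(-1929281315)/((-60/7*(-16))) = -(-1929281315)/960/7 = -(-1929281315)*7/960 = -1*(-2700993841/192) = 2700993841/192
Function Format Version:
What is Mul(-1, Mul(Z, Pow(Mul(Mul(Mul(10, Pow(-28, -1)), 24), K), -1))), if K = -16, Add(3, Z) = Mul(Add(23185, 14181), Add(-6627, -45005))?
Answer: Rational(2700993841, 192) ≈ 1.4068e+7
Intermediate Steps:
Z = -1929281315 (Z = Add(-3, Mul(Add(23185, 14181), Add(-6627, -45005))) = Add(-3, Mul(37366, -51632)) = Add(-3, -1929281312) = -1929281315)
Mul(-1, Mul(Z, Pow(Mul(Mul(Mul(10, Pow(-28, -1)), 24), K), -1))) = Mul(-1, Mul(-1929281315, Pow(Mul(Mul(Mul(10, Pow(-28, -1)), 24), -16), -1))) = Mul(-1, Mul(-1929281315, Pow(Mul(Mul(Mul(10, Rational(-1, 28)), 24), -16), -1))) = Mul(-1, Mul(-1929281315, Pow(Mul(Mul(Rational(-5, 14), 24), -16), -1))) = Mul(-1, Mul(-1929281315, Pow(Mul(Rational(-60, 7), -16), -1))) = Mul(-1, Mul(-1929281315, Pow(Rational(960, 7), -1))) = Mul(-1, Mul(-1929281315, Rational(7, 960))) = Mul(-1, Rational(-2700993841, 192)) = Rational(2700993841, 192)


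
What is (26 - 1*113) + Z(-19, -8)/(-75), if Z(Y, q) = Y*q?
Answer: -6677/75 ≈ -89.027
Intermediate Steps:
(26 - 1*113) + Z(-19, -8)/(-75) = (26 - 1*113) - 19*(-8)/(-75) = (26 - 113) + 152*(-1/75) = -87 - 152/75 = -6677/75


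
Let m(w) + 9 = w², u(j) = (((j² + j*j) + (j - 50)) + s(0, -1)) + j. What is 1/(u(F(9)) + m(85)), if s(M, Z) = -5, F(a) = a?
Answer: 1/7341 ≈ 0.00013622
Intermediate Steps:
u(j) = -55 + 2*j + 2*j² (u(j) = (((j² + j*j) + (j - 50)) - 5) + j = (((j² + j²) + (-50 + j)) - 5) + j = ((2*j² + (-50 + j)) - 5) + j = ((-50 + j + 2*j²) - 5) + j = (-55 + j + 2*j²) + j = -55 + 2*j + 2*j²)
m(w) = -9 + w²
1/(u(F(9)) + m(85)) = 1/((-55 + 2*9 + 2*9²) + (-9 + 85²)) = 1/((-55 + 18 + 2*81) + (-9 + 7225)) = 1/((-55 + 18 + 162) + 7216) = 1/(125 + 7216) = 1/7341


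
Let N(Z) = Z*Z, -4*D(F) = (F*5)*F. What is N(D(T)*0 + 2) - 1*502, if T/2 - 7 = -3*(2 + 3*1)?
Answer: -498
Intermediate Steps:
T = -16 (T = 14 + 2*(-3*(2 + 3*1)) = 14 + 2*(-3*(2 + 3)) = 14 + 2*(-3*5) = 14 + 2*(-15) = 14 - 30 = -16)
D(F) = -5*F²/4 (D(F) = -F*5*F/4 = -5*F*F/4 = -5*F²/4)
N(Z) = Z²
N(D(T)*0 + 2) - 1*502 = (-5/4*(-16)²*0 + 2)² - 1*502 = (-5/4*256*0 + 2)² - 502 = (-320*0 + 2)² - 502 = (0 + 2)² - 502 = 2² - 502 = 4 - 502 = -498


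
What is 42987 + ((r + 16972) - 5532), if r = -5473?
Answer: 48954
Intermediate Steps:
42987 + ((r + 16972) - 5532) = 42987 + ((-5473 + 16972) - 5532) = 42987 + (11499 - 5532) = 42987 + 5967 = 48954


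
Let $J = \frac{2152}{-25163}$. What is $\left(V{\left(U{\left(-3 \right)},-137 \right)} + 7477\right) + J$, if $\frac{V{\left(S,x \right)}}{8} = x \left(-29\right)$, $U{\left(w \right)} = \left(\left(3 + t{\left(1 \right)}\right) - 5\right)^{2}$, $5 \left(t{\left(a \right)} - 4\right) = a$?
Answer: $\frac{987922391}{25163} \approx 39261.0$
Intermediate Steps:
$t{\left(a \right)} = 4 + \frac{a}{5}$
$U{\left(w \right)} = \frac{121}{25}$ ($U{\left(w \right)} = \left(\left(3 + \left(4 + \frac{1}{5} \cdot 1\right)\right) - 5\right)^{2} = \left(\left(3 + \left(4 + \frac{1}{5}\right)\right) - 5\right)^{2} = \left(\left(3 + \frac{21}{5}\right) - 5\right)^{2} = \left(\frac{36}{5} - 5\right)^{2} = \left(\frac{11}{5}\right)^{2} = \frac{121}{25}$)
$J = - \frac{2152}{25163}$ ($J = 2152 \left(- \frac{1}{25163}\right) = - \frac{2152}{25163} \approx -0.085522$)
$V{\left(S,x \right)} = - 232 x$ ($V{\left(S,x \right)} = 8 x \left(-29\right) = 8 \left(- 29 x\right) = - 232 x$)
$\left(V{\left(U{\left(-3 \right)},-137 \right)} + 7477\right) + J = \left(\left(-232\right) \left(-137\right) + 7477\right) - \frac{2152}{25163} = \left(31784 + 7477\right) - \frac{2152}{25163} = 39261 - \frac{2152}{25163} = \frac{987922391}{25163}$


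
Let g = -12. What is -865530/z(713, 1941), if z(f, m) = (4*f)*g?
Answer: 144255/5704 ≈ 25.290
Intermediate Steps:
z(f, m) = -48*f (z(f, m) = (4*f)*(-12) = -48*f)
-865530/z(713, 1941) = -865530/((-48*713)) = -865530/(-34224) = -865530*(-1/34224) = 144255/5704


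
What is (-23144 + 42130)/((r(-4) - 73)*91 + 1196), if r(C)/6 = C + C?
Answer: -18986/9815 ≈ -1.9344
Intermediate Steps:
r(C) = 12*C (r(C) = 6*(C + C) = 6*(2*C) = 12*C)
(-23144 + 42130)/((r(-4) - 73)*91 + 1196) = (-23144 + 42130)/((12*(-4) - 73)*91 + 1196) = 18986/((-48 - 73)*91 + 1196) = 18986/(-121*91 + 1196) = 18986/(-11011 + 1196) = 18986/(-9815) = 18986*(-1/9815) = -18986/9815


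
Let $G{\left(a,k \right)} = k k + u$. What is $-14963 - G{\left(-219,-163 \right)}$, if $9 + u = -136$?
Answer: $-41387$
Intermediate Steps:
$u = -145$ ($u = -9 - 136 = -145$)
$G{\left(a,k \right)} = -145 + k^{2}$ ($G{\left(a,k \right)} = k k - 145 = k^{2} - 145 = -145 + k^{2}$)
$-14963 - G{\left(-219,-163 \right)} = -14963 - \left(-145 + \left(-163\right)^{2}\right) = -14963 - \left(-145 + 26569\right) = -14963 - 26424 = -41387$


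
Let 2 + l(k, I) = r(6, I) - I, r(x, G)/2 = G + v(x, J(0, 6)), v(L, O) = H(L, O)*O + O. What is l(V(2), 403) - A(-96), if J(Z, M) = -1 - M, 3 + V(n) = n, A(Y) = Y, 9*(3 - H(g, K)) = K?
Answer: 3871/9 ≈ 430.11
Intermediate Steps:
H(g, K) = 3 - K/9
V(n) = -3 + n
v(L, O) = O + O*(3 - O/9) (v(L, O) = (3 - O/9)*O + O = O*(3 - O/9) + O = O + O*(3 - O/9))
r(x, G) = -602/9 + 2*G (r(x, G) = 2*(G + (-1 - 1*6)*(36 - (-1 - 1*6))/9) = 2*(G + (-1 - 6)*(36 - (-1 - 6))/9) = 2*(G + (⅑)*(-7)*(36 - 1*(-7))) = 2*(G + (⅑)*(-7)*(36 + 7)) = 2*(G + (⅑)*(-7)*43) = 2*(G - 301/9) = 2*(-301/9 + G) = -602/9 + 2*G)
l(k, I) = -620/9 + I (l(k, I) = -2 + ((-602/9 + 2*I) - I) = -2 + (-602/9 + I) = -620/9 + I)
l(V(2), 403) - A(-96) = (-620/9 + 403) - 1*(-96) = 3007/9 + 96 = 3871/9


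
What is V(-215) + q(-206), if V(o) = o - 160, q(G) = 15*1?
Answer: -360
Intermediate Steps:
q(G) = 15
V(o) = -160 + o
V(-215) + q(-206) = (-160 - 215) + 15 = -375 + 15 = -360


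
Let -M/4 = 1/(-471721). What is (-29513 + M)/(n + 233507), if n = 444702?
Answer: -13921901869/319925427689 ≈ -0.043516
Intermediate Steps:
M = 4/471721 (M = -4/(-471721) = -4*(-1/471721) = 4/471721 ≈ 8.4796e-6)
(-29513 + M)/(n + 233507) = (-29513 + 4/471721)/(444702 + 233507) = -13921901869/471721/678209 = -13921901869/471721*1/678209 = -13921901869/319925427689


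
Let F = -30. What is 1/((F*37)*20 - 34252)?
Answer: -1/56452 ≈ -1.7714e-5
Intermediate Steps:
1/((F*37)*20 - 34252) = 1/(-30*37*20 - 34252) = 1/(-1110*20 - 34252) = 1/(-22200 - 34252) = 1/(-56452) = -1/56452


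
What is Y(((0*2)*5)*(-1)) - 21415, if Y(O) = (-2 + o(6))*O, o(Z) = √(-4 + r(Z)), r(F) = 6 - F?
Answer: -21415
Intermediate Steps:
o(Z) = √(2 - Z) (o(Z) = √(-4 + (6 - Z)) = √(2 - Z))
Y(O) = O*(-2 + 2*I) (Y(O) = (-2 + √(2 - 1*6))*O = (-2 + √(2 - 6))*O = (-2 + √(-4))*O = (-2 + 2*I)*O = O*(-2 + 2*I))
Y(((0*2)*5)*(-1)) - 21415 = 2*(((0*2)*5)*(-1))*(-1 + I) - 21415 = 2*((0*5)*(-1))*(-1 + I) - 21415 = 2*(0*(-1))*(-1 + I) - 21415 = 2*0*(-1 + I) - 21415 = 0 - 21415 = -21415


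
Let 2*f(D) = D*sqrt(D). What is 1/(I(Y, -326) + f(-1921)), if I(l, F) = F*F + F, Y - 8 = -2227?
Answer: 423800/51990562961 + 3842*I*sqrt(1921)/51990562961 ≈ 8.1515e-6 + 3.2389e-6*I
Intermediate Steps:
Y = -2219 (Y = 8 - 2227 = -2219)
I(l, F) = F + F**2 (I(l, F) = F**2 + F = F + F**2)
f(D) = D**(3/2)/2 (f(D) = (D*sqrt(D))/2 = D**(3/2)/2)
1/(I(Y, -326) + f(-1921)) = 1/(-326*(1 - 326) + (-1921)**(3/2)/2) = 1/(-326*(-325) + (-1921*I*sqrt(1921))/2) = 1/(105950 - 1921*I*sqrt(1921)/2)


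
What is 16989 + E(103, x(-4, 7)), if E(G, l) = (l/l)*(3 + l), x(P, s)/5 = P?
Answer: 16972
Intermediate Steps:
x(P, s) = 5*P
E(G, l) = 3 + l (E(G, l) = 1*(3 + l) = 3 + l)
16989 + E(103, x(-4, 7)) = 16989 + (3 + 5*(-4)) = 16989 + (3 - 20) = 16989 - 17 = 16972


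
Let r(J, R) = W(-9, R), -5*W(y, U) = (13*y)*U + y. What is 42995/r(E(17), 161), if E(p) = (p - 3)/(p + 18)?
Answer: 214975/18846 ≈ 11.407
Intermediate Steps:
W(y, U) = -y/5 - 13*U*y/5 (W(y, U) = -((13*y)*U + y)/5 = -(13*U*y + y)/5 = -(y + 13*U*y)/5 = -y/5 - 13*U*y/5)
E(p) = (-3 + p)/(18 + p)
r(J, R) = 9/5 + 117*R/5 (r(J, R) = -⅕*(-9)*(1 + 13*R) = 9/5 + 117*R/5)
42995/r(E(17), 161) = 42995/(9/5 + (117/5)*161) = 42995/(9/5 + 18837/5) = 42995/(18846/5) = 42995*(5/18846) = 214975/18846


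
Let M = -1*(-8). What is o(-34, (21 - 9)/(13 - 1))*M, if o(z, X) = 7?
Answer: 56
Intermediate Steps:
M = 8
o(-34, (21 - 9)/(13 - 1))*M = 7*8 = 56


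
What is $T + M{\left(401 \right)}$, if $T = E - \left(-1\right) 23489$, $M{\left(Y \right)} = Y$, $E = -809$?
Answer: $23081$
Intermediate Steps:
$T = 22680$ ($T = -809 - \left(-1\right) 23489 = -809 - -23489 = -809 + 23489 = 22680$)
$T + M{\left(401 \right)} = 22680 + 401 = 23081$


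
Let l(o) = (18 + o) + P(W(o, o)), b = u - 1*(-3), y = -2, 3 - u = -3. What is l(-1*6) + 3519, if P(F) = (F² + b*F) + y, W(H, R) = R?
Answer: 3511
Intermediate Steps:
u = 6 (u = 3 - 1*(-3) = 3 + 3 = 6)
b = 9 (b = 6 - 1*(-3) = 6 + 3 = 9)
P(F) = -2 + F² + 9*F (P(F) = (F² + 9*F) - 2 = -2 + F² + 9*F)
l(o) = 16 + o² + 10*o (l(o) = (18 + o) + (-2 + o² + 9*o) = 16 + o² + 10*o)
l(-1*6) + 3519 = (16 + (-1*6)² + 10*(-1*6)) + 3519 = (16 + (-6)² + 10*(-6)) + 3519 = (16 + 36 - 60) + 3519 = -8 + 3519 = 3511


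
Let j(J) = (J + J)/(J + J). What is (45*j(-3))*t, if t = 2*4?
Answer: 360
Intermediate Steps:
t = 8
j(J) = 1 (j(J) = (2*J)/((2*J)) = (2*J)*(1/(2*J)) = 1)
(45*j(-3))*t = (45*1)*8 = 45*8 = 360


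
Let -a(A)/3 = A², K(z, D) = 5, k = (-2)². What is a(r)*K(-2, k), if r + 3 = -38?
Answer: -25215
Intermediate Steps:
k = 4
r = -41 (r = -3 - 38 = -41)
a(A) = -3*A²
a(r)*K(-2, k) = -3*(-41)²*5 = -3*1681*5 = -5043*5 = -25215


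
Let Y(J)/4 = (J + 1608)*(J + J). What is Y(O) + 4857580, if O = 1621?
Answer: 46731252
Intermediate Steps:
Y(J) = 8*J*(1608 + J) (Y(J) = 4*((J + 1608)*(J + J)) = 4*((1608 + J)*(2*J)) = 4*(2*J*(1608 + J)) = 8*J*(1608 + J))
Y(O) + 4857580 = 8*1621*(1608 + 1621) + 4857580 = 8*1621*3229 + 4857580 = 41873672 + 4857580 = 46731252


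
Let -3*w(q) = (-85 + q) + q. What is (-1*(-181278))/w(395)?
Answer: -181278/235 ≈ -771.40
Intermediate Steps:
w(q) = 85/3 - 2*q/3 (w(q) = -((-85 + q) + q)/3 = -(-85 + 2*q)/3 = 85/3 - 2*q/3)
(-1*(-181278))/w(395) = (-1*(-181278))/(85/3 - ⅔*395) = 181278/(85/3 - 790/3) = 181278/(-235) = 181278*(-1/235) = -181278/235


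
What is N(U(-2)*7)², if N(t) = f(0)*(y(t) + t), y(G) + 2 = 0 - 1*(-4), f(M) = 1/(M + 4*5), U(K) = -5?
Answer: 1089/400 ≈ 2.7225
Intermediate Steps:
f(M) = 1/(20 + M) (f(M) = 1/(M + 20) = 1/(20 + M))
y(G) = 2 (y(G) = -2 + (0 - 1*(-4)) = -2 + (0 + 4) = -2 + 4 = 2)
N(t) = ⅒ + t/20 (N(t) = (2 + t)/(20 + 0) = (2 + t)/20 = ⅒ + t/20)
N(U(-2)*7)² = (⅒ + (-5*7)/20)² = (⅒ + (1/20)*(-35))² = (⅒ - 7/4)² = (-33/20)² = 1089/400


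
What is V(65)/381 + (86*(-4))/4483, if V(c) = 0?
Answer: -344/4483 ≈ -0.076734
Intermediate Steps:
V(65)/381 + (86*(-4))/4483 = 0/381 + (86*(-4))/4483 = 0*(1/381) - 344*1/4483 = 0 - 344/4483 = -344/4483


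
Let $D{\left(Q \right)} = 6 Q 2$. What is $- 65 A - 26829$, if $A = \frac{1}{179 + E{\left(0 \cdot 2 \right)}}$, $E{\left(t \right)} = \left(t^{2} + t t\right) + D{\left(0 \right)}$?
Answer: $- \frac{4802456}{179} \approx -26829.0$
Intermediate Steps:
$D{\left(Q \right)} = 12 Q$
$E{\left(t \right)} = 2 t^{2}$ ($E{\left(t \right)} = \left(t^{2} + t t\right) + 12 \cdot 0 = \left(t^{2} + t^{2}\right) + 0 = 2 t^{2} + 0 = 2 t^{2}$)
$A = \frac{1}{179}$ ($A = \frac{1}{179 + 2 \left(0 \cdot 2\right)^{2}} = \frac{1}{179 + 2 \cdot 0^{2}} = \frac{1}{179 + 2 \cdot 0} = \frac{1}{179 + 0} = \frac{1}{179} \approx 0.0055866$)
$- 65 A - 26829 = \left(-65\right) \frac{1}{179} - 26829 = - \frac{65}{179} - 26829 = - \frac{4802456}{179}$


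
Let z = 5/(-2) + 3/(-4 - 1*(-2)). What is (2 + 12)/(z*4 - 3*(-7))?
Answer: 14/5 ≈ 2.8000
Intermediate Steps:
z = -4 (z = 5*(-½) + 3/(-4 + 2) = -5/2 + 3/(-2) = -5/2 + 3*(-½) = -5/2 - 3/2 = -4)
(2 + 12)/(z*4 - 3*(-7)) = (2 + 12)/(-4*4 - 3*(-7)) = 14/(-16 + 21) = 14/5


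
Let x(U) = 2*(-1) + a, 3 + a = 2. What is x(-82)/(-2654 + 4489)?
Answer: -3/1835 ≈ -0.0016349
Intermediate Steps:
a = -1 (a = -3 + 2 = -1)
x(U) = -3 (x(U) = 2*(-1) - 1 = -2 - 1 = -3)
x(-82)/(-2654 + 4489) = -3/(-2654 + 4489) = -3/1835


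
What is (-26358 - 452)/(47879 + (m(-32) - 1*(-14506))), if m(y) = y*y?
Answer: -26810/63409 ≈ -0.42281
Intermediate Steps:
m(y) = y²
(-26358 - 452)/(47879 + (m(-32) - 1*(-14506))) = (-26358 - 452)/(47879 + ((-32)² - 1*(-14506))) = -26810/(47879 + (1024 + 14506)) = -26810/(47879 + 15530) = -26810/63409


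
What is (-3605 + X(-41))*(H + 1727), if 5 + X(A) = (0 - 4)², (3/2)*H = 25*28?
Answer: -7884038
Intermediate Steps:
H = 1400/3 (H = 2*(25*28)/3 = (⅔)*700 = 1400/3 ≈ 466.67)
X(A) = 11 (X(A) = -5 + (0 - 4)² = -5 + (-4)² = -5 + 16 = 11)
(-3605 + X(-41))*(H + 1727) = (-3605 + 11)*(1400/3 + 1727) = -3594*6581/3 = -7884038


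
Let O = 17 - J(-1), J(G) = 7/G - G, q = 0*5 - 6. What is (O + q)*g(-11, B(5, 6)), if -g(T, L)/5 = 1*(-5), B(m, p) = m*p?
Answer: 425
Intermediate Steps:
q = -6 (q = 0 - 6 = -6)
J(G) = -G + 7/G
g(T, L) = 25 (g(T, L) = -5*(-5) = 25)
O = 23 (O = 17 - (-1*(-1) + 7/(-1)) = 17 - (1 + 7*(-1)) = 17 - (1 - 7) = 17 - 1*(-6) = 17 + 6 = 23)
(O + q)*g(-11, B(5, 6)) = (23 - 6)*25 = 17*25 = 425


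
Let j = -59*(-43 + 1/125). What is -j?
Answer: -317066/125 ≈ -2536.5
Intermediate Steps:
j = 317066/125 (j = -59*(-43 + 1/125) = -59*(-5374/125) = 317066/125 ≈ 2536.5)
-j = -1*317066/125 = -317066/125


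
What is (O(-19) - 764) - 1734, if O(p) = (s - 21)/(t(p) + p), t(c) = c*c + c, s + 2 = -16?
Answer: -806893/323 ≈ -2498.1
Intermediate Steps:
s = -18 (s = -2 - 16 = -18)
t(c) = c + c**2 (t(c) = c**2 + c = c + c**2)
O(p) = -39/(p + p*(1 + p)) (O(p) = (-18 - 21)/(p*(1 + p) + p) = -39/(p + p*(1 + p)))
(O(-19) - 764) - 1734 = (-39/(-19*(2 - 19)) - 764) - 1734 = (-39*(-1/19)/(-17) - 764) - 1734 = (-39*(-1/19)*(-1/17) - 764) - 1734 = (-39/323 - 764) - 1734 = -246811/323 - 1734 = -806893/323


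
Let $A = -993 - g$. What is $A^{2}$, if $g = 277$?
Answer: $1612900$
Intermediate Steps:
$A = -1270$ ($A = -993 - 277 = -1270$)
$A^{2} = \left(-1270\right)^{2} = 1612900$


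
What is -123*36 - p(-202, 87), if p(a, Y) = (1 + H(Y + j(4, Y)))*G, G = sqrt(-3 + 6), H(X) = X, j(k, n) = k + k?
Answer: -4428 - 96*sqrt(3) ≈ -4594.3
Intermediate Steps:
j(k, n) = 2*k
G = sqrt(3) ≈ 1.7320
p(a, Y) = sqrt(3)*(9 + Y) (p(a, Y) = (1 + (Y + 2*4))*sqrt(3) = (1 + (Y + 8))*sqrt(3) = (1 + (8 + Y))*sqrt(3) = (9 + Y)*sqrt(3) = sqrt(3)*(9 + Y))
-123*36 - p(-202, 87) = -123*36 - sqrt(3)*(9 + 87) = -4428 - sqrt(3)*96 = -4428 - 96*sqrt(3)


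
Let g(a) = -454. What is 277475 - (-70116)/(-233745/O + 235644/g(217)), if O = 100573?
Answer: 1100373647005413/3967590707 ≈ 2.7734e+5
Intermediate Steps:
277475 - (-70116)/(-233745/O + 235644/g(217)) = 277475 - (-70116)/(-233745/100573 + 235644/(-454)) = 277475 - (-70116)/(-233745*1/100573 + 235644*(-1/454)) = 277475 - (-70116)/(-233745/100573 - 117822/227) = 277475 - (-70116)/(-11902772121/22830071) = 277475 - (-70116)*(-22830071)/11902772121 = 277475 - 1*533584419412/3967590707 = 277475 - 533584419412/3967590707 = 1100373647005413/3967590707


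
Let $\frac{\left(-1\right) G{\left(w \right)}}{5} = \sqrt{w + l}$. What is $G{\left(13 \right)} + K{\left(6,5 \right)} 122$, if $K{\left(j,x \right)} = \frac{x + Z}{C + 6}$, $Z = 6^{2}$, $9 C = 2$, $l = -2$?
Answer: $\frac{22509}{28} - 5 \sqrt{11} \approx 787.31$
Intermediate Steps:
$C = \frac{2}{9}$ ($C = \frac{1}{9} \cdot 2 = \frac{2}{9} \approx 0.22222$)
$Z = 36$
$G{\left(w \right)} = - 5 \sqrt{-2 + w}$ ($G{\left(w \right)} = - 5 \sqrt{w - 2} = - 5 \sqrt{-2 + w}$)
$K{\left(j,x \right)} = \frac{81}{14} + \frac{9 x}{56}$ ($K{\left(j,x \right)} = \frac{x + 36}{\frac{2}{9} + 6} = \frac{36 + x}{\frac{56}{9}} = \left(36 + x\right) \frac{9}{56} = \frac{81}{14} + \frac{9 x}{56}$)
$G{\left(13 \right)} + K{\left(6,5 \right)} 122 = - 5 \sqrt{-2 + 13} + \left(\frac{81}{14} + \frac{9}{56} \cdot 5\right) 122 = - 5 \sqrt{11} + \left(\frac{81}{14} + \frac{45}{56}\right) 122 = - 5 \sqrt{11} + \frac{369}{56} \cdot 122 = - 5 \sqrt{11} + \frac{22509}{28} = \frac{22509}{28} - 5 \sqrt{11}$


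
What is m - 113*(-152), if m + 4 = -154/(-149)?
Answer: 2558782/149 ≈ 17173.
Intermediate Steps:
m = -442/149 (m = -4 - 154/(-149) = -4 - 154*(-1/149) = -4 + 154/149 = -442/149 ≈ -2.9664)
m - 113*(-152) = -442/149 - 113*(-152) = -442/149 + 17176 = 2558782/149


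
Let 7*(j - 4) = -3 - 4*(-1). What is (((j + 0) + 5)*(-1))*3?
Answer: -192/7 ≈ -27.429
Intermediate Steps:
j = 29/7 (j = 4 + (-3 - 4*(-1))/7 = 4 + (-3 + 4)/7 = 4 + (⅐)*1 = 4 + ⅐ = 29/7 ≈ 4.1429)
(((j + 0) + 5)*(-1))*3 = (((29/7 + 0) + 5)*(-1))*3 = ((29/7 + 5)*(-1))*3 = ((64/7)*(-1))*3 = -64/7*3 = -192/7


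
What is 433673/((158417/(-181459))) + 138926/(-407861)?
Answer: -32096182074518069/64612116037 ≈ -4.9675e+5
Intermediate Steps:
433673/((158417/(-181459))) + 138926/(-407861) = 433673/((158417*(-1/181459))) + 138926*(-1/407861) = 433673/(-158417/181459) - 138926/407861 = 433673*(-181459/158417) - 138926/407861 = -78693868907/158417 - 138926/407861 = -32096182074518069/64612116037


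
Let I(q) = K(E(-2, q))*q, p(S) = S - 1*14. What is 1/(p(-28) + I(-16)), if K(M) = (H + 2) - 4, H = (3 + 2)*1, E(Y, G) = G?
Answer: -1/90 ≈ -0.011111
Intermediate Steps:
p(S) = -14 + S (p(S) = S - 14 = -14 + S)
H = 5 (H = 5*1 = 5)
K(M) = 3 (K(M) = (5 + 2) - 4 = 7 - 4 = 3)
I(q) = 3*q
1/(p(-28) + I(-16)) = 1/((-14 - 28) + 3*(-16)) = 1/(-42 - 48) = 1/(-90) = -1/90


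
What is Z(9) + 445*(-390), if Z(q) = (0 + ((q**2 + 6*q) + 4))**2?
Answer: -154229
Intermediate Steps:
Z(q) = (4 + q**2 + 6*q)**2 (Z(q) = (0 + (4 + q**2 + 6*q))**2 = (4 + q**2 + 6*q)**2)
Z(9) + 445*(-390) = (4 + 9**2 + 6*9)**2 + 445*(-390) = (4 + 81 + 54)**2 - 173550 = 139**2 - 173550 = 19321 - 173550 = -154229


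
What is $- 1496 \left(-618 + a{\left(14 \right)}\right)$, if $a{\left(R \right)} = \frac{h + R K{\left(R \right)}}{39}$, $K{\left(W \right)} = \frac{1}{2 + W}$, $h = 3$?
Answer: $\frac{36050795}{39} \approx 9.2438 \cdot 10^{5}$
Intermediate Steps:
$a{\left(R \right)} = \frac{1}{13} + \frac{R}{39 \left(2 + R\right)}$ ($a{\left(R \right)} = \frac{3 + \frac{R}{2 + R}}{39} = \left(3 + \frac{R}{2 + R}\right) \frac{1}{39} = \frac{1}{13} + \frac{R}{39 \left(2 + R\right)}$)
$- 1496 \left(-618 + a{\left(14 \right)}\right) = - 1496 \left(-618 + \frac{2 \left(3 + 2 \cdot 14\right)}{39 \left(2 + 14\right)}\right) = - 1496 \left(-618 + \frac{2 \left(3 + 28\right)}{39 \cdot 16}\right) = - 1496 \left(-618 + \frac{2}{39} \cdot \frac{1}{16} \cdot 31\right) = - 1496 \left(-618 + \frac{31}{312}\right) = \left(-1496\right) \left(- \frac{192785}{312}\right) = \frac{36050795}{39}$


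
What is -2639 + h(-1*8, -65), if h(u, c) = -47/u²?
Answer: -168943/64 ≈ -2639.7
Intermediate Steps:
h(u, c) = -47/u²
-2639 + h(-1*8, -65) = -2639 - 47/(-1*8)² = -2639 - 47/(-8)² = -2639 - 47*1/64 = -2639 - 47/64 = -168943/64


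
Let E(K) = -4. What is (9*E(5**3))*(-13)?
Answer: 468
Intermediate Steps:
(9*E(5**3))*(-13) = (9*(-4))*(-13) = -36*(-13) = 468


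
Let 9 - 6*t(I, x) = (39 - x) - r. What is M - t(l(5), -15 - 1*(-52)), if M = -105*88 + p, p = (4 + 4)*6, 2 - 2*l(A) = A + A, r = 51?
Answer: -27605/3 ≈ -9201.7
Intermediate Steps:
l(A) = 1 - A (l(A) = 1 - (A + A)/2 = 1 - A)
p = 48 (p = 8*6 = 48)
t(I, x) = 7/2 + x/6 (t(I, x) = 3/2 - ((39 - x) - 1*51)/6 = 3/2 - ((39 - x) - 51)/6 = 3/2 - (-12 - x)/6 = 3/2 + (2 + x/6) = 7/2 + x/6)
M = -9192 (M = -105*88 + 48 = -9240 + 48 = -9192)
M - t(l(5), -15 - 1*(-52)) = -9192 - (7/2 + (-15 - 1*(-52))/6) = -9192 - (7/2 + (-15 + 52)/6) = -9192 - (7/2 + (1/6)*37) = -9192 - (7/2 + 37/6) = -9192 - 1*29/3 = -9192 - 29/3 = -27605/3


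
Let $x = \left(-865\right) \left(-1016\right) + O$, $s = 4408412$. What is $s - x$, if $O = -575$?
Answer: $3530147$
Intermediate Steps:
$x = 878265$ ($x = \left(-865\right) \left(-1016\right) - 575 = 878840 - 575 = 878265$)
$s - x = 4408412 - 878265 = 3530147$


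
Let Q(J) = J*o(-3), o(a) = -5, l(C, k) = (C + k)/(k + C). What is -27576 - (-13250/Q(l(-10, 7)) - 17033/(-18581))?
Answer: -561646339/18581 ≈ -30227.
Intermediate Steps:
l(C, k) = 1 (l(C, k) = (C + k)/(C + k) = 1)
Q(J) = -5*J (Q(J) = J*(-5) = -5*J)
-27576 - (-13250/Q(l(-10, 7)) - 17033/(-18581)) = -27576 - (-13250/((-5*1)) - 17033/(-18581)) = -27576 - (-13250/(-5) - 17033*(-1/18581)) = -27576 - (-13250*(-⅕) + 17033/18581) = -27576 - (2650 + 17033/18581) = -27576 - 1*49256683/18581 = -27576 - 49256683/18581 = -561646339/18581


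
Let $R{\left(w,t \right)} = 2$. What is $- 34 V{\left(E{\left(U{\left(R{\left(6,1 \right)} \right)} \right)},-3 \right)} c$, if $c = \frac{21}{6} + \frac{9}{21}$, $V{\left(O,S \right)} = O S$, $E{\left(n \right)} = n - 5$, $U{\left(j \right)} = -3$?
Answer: $- \frac{22440}{7} \approx -3205.7$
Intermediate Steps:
$E{\left(n \right)} = -5 + n$
$c = \frac{55}{14}$ ($c = 21 \cdot \frac{1}{6} + 9 \cdot \frac{1}{21} = \frac{7}{2} + \frac{3}{7} = \frac{55}{14} \approx 3.9286$)
$- 34 V{\left(E{\left(U{\left(R{\left(6,1 \right)} \right)} \right)},-3 \right)} c = - 34 \left(-5 - 3\right) \left(-3\right) \frac{55}{14} = - 34 \left(\left(-8\right) \left(-3\right)\right) \frac{55}{14} = \left(-34\right) 24 \cdot \frac{55}{14} = \left(-816\right) \frac{55}{14} = - \frac{22440}{7}$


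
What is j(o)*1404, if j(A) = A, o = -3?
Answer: -4212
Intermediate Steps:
j(o)*1404 = -3*1404 = -4212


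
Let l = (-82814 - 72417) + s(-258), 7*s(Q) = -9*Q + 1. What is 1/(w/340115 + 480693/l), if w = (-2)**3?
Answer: -368784653810/1144444972217 ≈ -0.32224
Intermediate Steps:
s(Q) = 1/7 - 9*Q/7 (s(Q) = (-9*Q + 1)/7 = (1 - 9*Q)/7 = 1/7 - 9*Q/7)
w = -8
l = -1084294/7 (l = (-82814 - 72417) + (1/7 - 9/7*(-258)) = -155231 + (1/7 + 2322/7) = -155231 + 2323/7 = -1084294/7 ≈ -1.5490e+5)
1/(w/340115 + 480693/l) = 1/(-8/340115 + 480693/(-1084294/7)) = 1/(-8*1/340115 + 480693*(-7/1084294)) = 1/(-8/340115 - 3364851/1084294) = 1/(-1144444972217/368784653810) = -368784653810/1144444972217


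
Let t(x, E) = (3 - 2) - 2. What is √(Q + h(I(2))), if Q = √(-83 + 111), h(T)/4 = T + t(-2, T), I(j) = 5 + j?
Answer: √(24 + 2*√7) ≈ 5.4122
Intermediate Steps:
t(x, E) = -1 (t(x, E) = 1 - 2 = -1)
h(T) = -4 + 4*T (h(T) = 4*(T - 1) = 4*(-1 + T) = -4 + 4*T)
Q = 2*√7 (Q = √28 = 2*√7 ≈ 5.2915)
√(Q + h(I(2))) = √(2*√7 + (-4 + 4*(5 + 2))) = √(2*√7 + (-4 + 4*7)) = √(2*√7 + (-4 + 28)) = √(2*√7 + 24) = √(24 + 2*√7)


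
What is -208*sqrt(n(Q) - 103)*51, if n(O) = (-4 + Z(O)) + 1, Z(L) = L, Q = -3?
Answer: -10608*I*sqrt(109) ≈ -1.1075e+5*I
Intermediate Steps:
n(O) = -3 + O (n(O) = (-4 + O) + 1 = -3 + O)
-208*sqrt(n(Q) - 103)*51 = -208*sqrt((-3 - 3) - 103)*51 = -208*sqrt(-6 - 103)*51 = -208*I*sqrt(109)*51 = -10608*I*sqrt(109)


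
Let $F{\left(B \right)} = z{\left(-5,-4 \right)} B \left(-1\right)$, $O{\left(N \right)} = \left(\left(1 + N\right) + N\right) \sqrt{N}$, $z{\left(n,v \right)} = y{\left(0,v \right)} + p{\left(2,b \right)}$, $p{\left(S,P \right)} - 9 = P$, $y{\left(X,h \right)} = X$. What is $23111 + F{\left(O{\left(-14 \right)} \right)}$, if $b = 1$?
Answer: $23111 + 270 i \sqrt{14} \approx 23111.0 + 1010.2 i$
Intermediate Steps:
$p{\left(S,P \right)} = 9 + P$
$z{\left(n,v \right)} = 10$ ($z{\left(n,v \right)} = 0 + \left(9 + 1\right) = 0 + 10 = 10$)
$O{\left(N \right)} = \sqrt{N} \left(1 + 2 N\right)$ ($O{\left(N \right)} = \left(1 + 2 N\right) \sqrt{N} = \sqrt{N} \left(1 + 2 N\right)$)
$F{\left(B \right)} = - 10 B$ ($F{\left(B \right)} = 10 B \left(-1\right) = - 10 B$)
$23111 + F{\left(O{\left(-14 \right)} \right)} = 23111 - 10 \sqrt{-14} \left(1 + 2 \left(-14\right)\right) = 23111 - 10 i \sqrt{14} \left(1 - 28\right) = 23111 - 10 i \sqrt{14} \left(-27\right) = 23111 - 10 \left(- 27 i \sqrt{14}\right) = 23111 + 270 i \sqrt{14}$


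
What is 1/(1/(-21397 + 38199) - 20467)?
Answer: -16802/343886533 ≈ -4.8859e-5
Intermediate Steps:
1/(1/(-21397 + 38199) - 20467) = 1/(1/16802 - 20467) = 1/(-343886533/16802) = -16802/343886533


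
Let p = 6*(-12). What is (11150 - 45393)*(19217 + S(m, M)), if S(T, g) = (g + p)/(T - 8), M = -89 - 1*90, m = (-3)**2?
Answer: -649452738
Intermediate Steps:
m = 9
p = -72
M = -179 (M = -89 - 90 = -179)
S(T, g) = (-72 + g)/(-8 + T) (S(T, g) = (g - 72)/(T - 8) = (-72 + g)/(-8 + T))
(11150 - 45393)*(19217 + S(m, M)) = (11150 - 45393)*(19217 + (-72 - 179)/(-8 + 9)) = -34243*(19217 - 251/1) = -34243*(19217 + 1*(-251)) = -34243*(19217 - 251) = -34243*18966 = -649452738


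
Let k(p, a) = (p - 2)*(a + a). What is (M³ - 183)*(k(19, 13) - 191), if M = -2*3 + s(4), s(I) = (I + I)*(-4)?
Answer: -13818805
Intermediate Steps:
s(I) = -8*I (s(I) = (2*I)*(-4) = -8*I)
k(p, a) = 2*a*(-2 + p) (k(p, a) = (-2 + p)*(2*a) = 2*a*(-2 + p))
M = -38 (M = -2*3 - 8*4 = -6 - 32 = -38)
(M³ - 183)*(k(19, 13) - 191) = ((-38)³ - 183)*(2*13*(-2 + 19) - 191) = (-54872 - 183)*(2*13*17 - 191) = -55055*(442 - 191) = -55055*251 = -13818805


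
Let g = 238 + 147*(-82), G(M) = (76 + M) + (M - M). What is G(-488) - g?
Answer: 11404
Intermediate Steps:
G(M) = 76 + M (G(M) = (76 + M) + 0 = 76 + M)
g = -11816 (g = 238 - 12054 = -11816)
G(-488) - g = (76 - 488) - 1*(-11816) = -412 + 11816 = 11404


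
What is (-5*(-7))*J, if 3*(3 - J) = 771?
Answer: -8890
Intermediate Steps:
J = -254 (J = 3 - 1/3*771 = 3 - 257 = -254)
(-5*(-7))*J = -5*(-7)*(-254) = 35*(-254) = -8890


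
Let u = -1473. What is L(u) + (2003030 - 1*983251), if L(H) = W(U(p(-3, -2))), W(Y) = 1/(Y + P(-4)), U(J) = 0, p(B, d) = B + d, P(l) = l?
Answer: 4079115/4 ≈ 1.0198e+6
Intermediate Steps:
W(Y) = 1/(-4 + Y) (W(Y) = 1/(Y - 4) = 1/(-4 + Y))
L(H) = -1/4 (L(H) = 1/(-4 + 0) = 1/(-4) = -1/4)
L(u) + (2003030 - 1*983251) = -1/4 + (2003030 - 1*983251) = -1/4 + (2003030 - 983251) = -1/4 + 1019779 = 4079115/4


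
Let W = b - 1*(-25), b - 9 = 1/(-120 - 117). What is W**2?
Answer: 64915249/56169 ≈ 1155.7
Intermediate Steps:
b = 2132/237 (b = 9 + 1/(-120 - 117) = 9 + 1/(-237) = 9 - 1/237 = 2132/237 ≈ 8.9958)
W = 8057/237 (W = 2132/237 - 1*(-25) = 2132/237 + 25 = 8057/237 ≈ 33.996)
W**2 = (8057/237)**2 = 64915249/56169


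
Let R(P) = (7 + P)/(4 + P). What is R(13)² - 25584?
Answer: -7393376/289 ≈ -25583.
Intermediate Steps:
R(P) = (7 + P)/(4 + P)
R(13)² - 25584 = ((7 + 13)/(4 + 13))² - 25584 = (20/17)² - 25584 = 400/289 - 25584 = -7393376/289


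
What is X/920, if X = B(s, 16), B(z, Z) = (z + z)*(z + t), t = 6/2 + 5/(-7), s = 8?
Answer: 144/805 ≈ 0.17888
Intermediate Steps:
t = 16/7 (t = 6*(½) + 5*(-⅐) = 3 - 5/7 = 16/7 ≈ 2.2857)
B(z, Z) = 2*z*(16/7 + z) (B(z, Z) = (z + z)*(z + 16/7) = (2*z)*(16/7 + z) = 2*z*(16/7 + z))
X = 1152/7 (X = (2/7)*8*(16 + 7*8) = (2/7)*8*(16 + 56) = (2/7)*8*72 = 1152/7 ≈ 164.57)
X/920 = (1152/7)/920 = (1152/7)*(1/920) = 144/805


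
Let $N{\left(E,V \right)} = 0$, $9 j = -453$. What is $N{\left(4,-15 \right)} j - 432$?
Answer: $-432$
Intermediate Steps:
$j = - \frac{151}{3}$ ($j = \frac{1}{9} \left(-453\right) = - \frac{151}{3} \approx -50.333$)
$N{\left(4,-15 \right)} j - 432 = 0 \left(- \frac{151}{3}\right) - 432 = 0 - 432 = -432$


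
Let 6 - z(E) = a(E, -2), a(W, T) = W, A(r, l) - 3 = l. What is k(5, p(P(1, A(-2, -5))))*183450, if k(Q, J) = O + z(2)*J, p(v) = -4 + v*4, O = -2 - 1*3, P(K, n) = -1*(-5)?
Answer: 10823550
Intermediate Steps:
A(r, l) = 3 + l
z(E) = 6 - E
P(K, n) = 5
O = -5 (O = -2 - 3 = -5)
p(v) = -4 + 4*v
k(Q, J) = -5 + 4*J (k(Q, J) = -5 + (6 - 1*2)*J = -5 + (6 - 2)*J = -5 + 4*J)
k(5, p(P(1, A(-2, -5))))*183450 = (-5 + 4*(-4 + 4*5))*183450 = (-5 + 4*(-4 + 20))*183450 = (-5 + 4*16)*183450 = (-5 + 64)*183450 = 59*183450 = 10823550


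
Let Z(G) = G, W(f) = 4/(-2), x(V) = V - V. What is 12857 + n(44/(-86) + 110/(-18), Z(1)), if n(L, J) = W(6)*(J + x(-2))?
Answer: 12855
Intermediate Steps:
x(V) = 0
W(f) = -2 (W(f) = 4*(-½) = -2)
n(L, J) = -2*J (n(L, J) = -2*(J + 0) = -2*J)
12857 + n(44/(-86) + 110/(-18), Z(1)) = 12857 - 2*1 = 12857 - 2 = 12855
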